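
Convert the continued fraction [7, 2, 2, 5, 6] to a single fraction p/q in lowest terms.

Fold from the inside: start with 6/1.
  5 + 1/6 = 31/6
  2 + 6/31 = 68/31
  2 + 31/68 = 167/68
  7 + 68/167 = 1237/167

1237/167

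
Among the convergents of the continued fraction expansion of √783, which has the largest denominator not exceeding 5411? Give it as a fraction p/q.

87724/3135

√783 = [27; 1, 54, …] (period length 2).
Convergents:
  p_0/q_0 = 27/1
  p_1/q_1 = 28/1
  p_2/q_2 = 1539/55
  p_3/q_3 = 1567/56
  p_4/q_4 = 86157/3079
  p_5/q_5 = 87724/3135
  p_6/q_6 = 4823253/172369
q_5 = 3135 ≤ 5411 < 172369 = q_6, so the answer is 87724/3135.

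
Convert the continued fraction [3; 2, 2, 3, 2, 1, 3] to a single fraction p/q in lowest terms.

706/207

Using pₖ = aₖpₖ₋₁ + pₖ₋₂ and qₖ = aₖqₖ₋₁ + qₖ₋₂:
  k=0: a=3, p=3, q=1
  k=1: a=2, p=7, q=2
  k=2: a=2, p=17, q=5
  k=3: a=3, p=58, q=17
  k=4: a=2, p=133, q=39
  k=5: a=1, p=191, q=56
  k=6: a=3, p=706, q=207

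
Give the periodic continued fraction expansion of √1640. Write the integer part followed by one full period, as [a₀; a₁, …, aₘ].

[40; 2, 80]

a₀ = ⌊√1640⌋ = 40.
With m₀=0, d₀=1 and mₖ₊₁ = dₖaₖ − mₖ, dₖ₊₁ = (n − mₖ₊₁²)/dₖ, aₖ₊₁ = ⌊(a₀+mₖ₊₁)/dₖ₊₁⌋:
  k=1: m=40, d=40, a=2
  k=2: m=40, d=1, a=80
d=1 and a=2a₀=80 at k=2, so the next step gives (m, d) = (40, 40) again — its k=1 value — and the period has length 2.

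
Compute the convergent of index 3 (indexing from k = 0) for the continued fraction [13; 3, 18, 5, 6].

Using pₖ = aₖpₖ₋₁ + pₖ₋₂, qₖ = aₖqₖ₋₁ + qₖ₋₂ (with p₋₁=1, p₋₂=0, q₋₁=0, q₋₂=1):
  k=0: a=13, p=13, q=1
  k=1: a=3, p=40, q=3
  k=2: a=18, p=733, q=55
  k=3: a=5, p=3705, q=278

3705/278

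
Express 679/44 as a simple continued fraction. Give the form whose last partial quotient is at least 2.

679 = 15×44 + 19
44 = 2×19 + 6
19 = 3×6 + 1
6 = 6×1 + 0  (stop)
So 679/44 = [15; 2, 3, 6].

[15; 2, 3, 6]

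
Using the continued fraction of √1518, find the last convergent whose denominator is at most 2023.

√1518 = [38; 1, 24, 1, 76, …] (period length 4).
Convergents:
  p_0/q_0 = 38/1
  p_1/q_1 = 39/1
  p_2/q_2 = 974/25
  p_3/q_3 = 1013/26
  p_4/q_4 = 77962/2001
  p_5/q_5 = 78975/2027
q_4 = 2001 ≤ 2023 < 2027 = q_5, so the answer is 77962/2001.

77962/2001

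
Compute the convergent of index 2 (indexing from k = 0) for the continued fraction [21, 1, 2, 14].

Using pₖ = aₖpₖ₋₁ + pₖ₋₂, qₖ = aₖqₖ₋₁ + qₖ₋₂ (with p₋₁=1, p₋₂=0, q₋₁=0, q₋₂=1):
  k=0: a=21, p=21, q=1
  k=1: a=1, p=22, q=1
  k=2: a=2, p=65, q=3

65/3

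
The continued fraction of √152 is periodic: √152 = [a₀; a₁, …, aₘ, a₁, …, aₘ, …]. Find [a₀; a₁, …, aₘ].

a₀ = ⌊√152⌋ = 12.
With m₀=0, d₀=1 and mₖ₊₁ = dₖaₖ − mₖ, dₖ₊₁ = (n − mₖ₊₁²)/dₖ, aₖ₊₁ = ⌊(a₀+mₖ₊₁)/dₖ₊₁⌋:
  k=1: m=12, d=8, a=3
  k=2: m=12, d=1, a=24
d=1 and a=2a₀=24 at k=2, so the next step gives (m, d) = (12, 8) again — its k=1 value — and the period has length 2.

[12; 3, 24]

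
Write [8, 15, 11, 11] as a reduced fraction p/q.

14850/1841

Using pₖ = aₖpₖ₋₁ + pₖ₋₂ and qₖ = aₖqₖ₋₁ + qₖ₋₂:
  k=0: a=8, p=8, q=1
  k=1: a=15, p=121, q=15
  k=2: a=11, p=1339, q=166
  k=3: a=11, p=14850, q=1841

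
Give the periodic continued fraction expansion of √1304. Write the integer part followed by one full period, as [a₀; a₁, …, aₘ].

[36; 9, 72]

a₀ = ⌊√1304⌋ = 36.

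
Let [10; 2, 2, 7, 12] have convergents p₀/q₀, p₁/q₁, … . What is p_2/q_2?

52/5

Using pₖ = aₖpₖ₋₁ + pₖ₋₂, qₖ = aₖqₖ₋₁ + qₖ₋₂ (with p₋₁=1, p₋₂=0, q₋₁=0, q₋₂=1):
  k=0: a=10, p=10, q=1
  k=1: a=2, p=21, q=2
  k=2: a=2, p=52, q=5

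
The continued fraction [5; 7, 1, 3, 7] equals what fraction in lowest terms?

1154/225

Using pₖ = aₖpₖ₋₁ + pₖ₋₂ and qₖ = aₖqₖ₋₁ + qₖ₋₂:
  k=0: a=5, p=5, q=1
  k=1: a=7, p=36, q=7
  k=2: a=1, p=41, q=8
  k=3: a=3, p=159, q=31
  k=4: a=7, p=1154, q=225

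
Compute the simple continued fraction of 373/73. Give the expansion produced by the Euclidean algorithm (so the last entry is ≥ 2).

[5; 9, 8]

373 = 5×73 + 8
73 = 9×8 + 1
8 = 8×1 + 0  (stop)
So 373/73 = [5; 9, 8].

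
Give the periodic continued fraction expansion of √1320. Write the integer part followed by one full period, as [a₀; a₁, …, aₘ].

[36; 3, 72]

a₀ = ⌊√1320⌋ = 36.
With m₀=0, d₀=1 and mₖ₊₁ = dₖaₖ − mₖ, dₖ₊₁ = (n − mₖ₊₁²)/dₖ, aₖ₊₁ = ⌊(a₀+mₖ₊₁)/dₖ₊₁⌋:
  k=1: m=36, d=24, a=3
  k=2: m=36, d=1, a=72
d=1 and a=2a₀=72 at k=2, so the next step gives (m, d) = (36, 24) again — its k=1 value — and the period has length 2.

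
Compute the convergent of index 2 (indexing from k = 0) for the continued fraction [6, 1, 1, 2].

Using pₖ = aₖpₖ₋₁ + pₖ₋₂, qₖ = aₖqₖ₋₁ + qₖ₋₂ (with p₋₁=1, p₋₂=0, q₋₁=0, q₋₂=1):
  k=0: a=6, p=6, q=1
  k=1: a=1, p=7, q=1
  k=2: a=1, p=13, q=2

13/2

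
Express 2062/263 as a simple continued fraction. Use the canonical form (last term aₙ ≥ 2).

[7; 1, 5, 3, 1, 4, 2]

2062 = 7·263 + 221
263 = 1·221 + 42
221 = 5·42 + 11
42 = 3·11 + 9
11 = 1·9 + 2
9 = 4·2 + 1
2 = 2·1 + 0  (stop)
So 2062/263 = [7; 1, 5, 3, 1, 4, 2].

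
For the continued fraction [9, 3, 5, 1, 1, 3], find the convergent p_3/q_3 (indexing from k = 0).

Using pₖ = aₖpₖ₋₁ + pₖ₋₂, qₖ = aₖqₖ₋₁ + qₖ₋₂ (with p₋₁=1, p₋₂=0, q₋₁=0, q₋₂=1):
  k=0: a=9, p=9, q=1
  k=1: a=3, p=28, q=3
  k=2: a=5, p=149, q=16
  k=3: a=1, p=177, q=19

177/19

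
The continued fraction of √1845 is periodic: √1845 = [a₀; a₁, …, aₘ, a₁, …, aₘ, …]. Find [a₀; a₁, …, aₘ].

[42; 1, 20, 2, 20, 1, 84]

a₀ = ⌊√1845⌋ = 42.
With m₀=0, d₀=1 and mₖ₊₁ = dₖaₖ − mₖ, dₖ₊₁ = (n − mₖ₊₁²)/dₖ, aₖ₊₁ = ⌊(a₀+mₖ₊₁)/dₖ₊₁⌋:
  k=1: m=42, d=81, a=1
  k=2: m=39, d=4, a=20
  k=3: m=41, d=41, a=2
  k=4: m=41, d=4, a=20
  k=5: m=39, d=81, a=1
  k=6: m=42, d=1, a=84
d=1 and a=2a₀=84 at k=6, so the next step gives (m, d) = (42, 81) again — its k=1 value — and the period has length 6.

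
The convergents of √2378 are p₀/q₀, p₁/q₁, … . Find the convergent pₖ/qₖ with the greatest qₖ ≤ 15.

√2378 = [48; 1, 3, 3, 1, 96, …] (period length 5).
Convergents:
  p_0/q_0 = 48/1
  p_1/q_1 = 49/1
  p_2/q_2 = 195/4
  p_3/q_3 = 634/13
  p_4/q_4 = 829/17
q_3 = 13 ≤ 15 < 17 = q_4, so the answer is 634/13.

634/13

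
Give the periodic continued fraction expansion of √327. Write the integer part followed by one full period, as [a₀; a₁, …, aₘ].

[18; 12, 36]

a₀ = ⌊√327⌋ = 18.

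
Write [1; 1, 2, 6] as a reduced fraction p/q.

32/19

Using pₖ = aₖpₖ₋₁ + pₖ₋₂ and qₖ = aₖqₖ₋₁ + qₖ₋₂:
  k=0: a=1, p=1, q=1
  k=1: a=1, p=2, q=1
  k=2: a=2, p=5, q=3
  k=3: a=6, p=32, q=19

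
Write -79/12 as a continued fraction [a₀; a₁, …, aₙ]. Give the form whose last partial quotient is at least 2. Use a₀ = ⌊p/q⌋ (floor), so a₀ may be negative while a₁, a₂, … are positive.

-79 = -7·12 + 5
12 = 2·5 + 2
5 = 2·2 + 1
2 = 2·1 + 0  (stop)
So -79/12 = [-7; 2, 2, 2].

[-7; 2, 2, 2]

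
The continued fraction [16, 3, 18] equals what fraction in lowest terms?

898/55

Using pₖ = aₖpₖ₋₁ + pₖ₋₂ and qₖ = aₖqₖ₋₁ + qₖ₋₂:
  k=0: a=16, p=16, q=1
  k=1: a=3, p=49, q=3
  k=2: a=18, p=898, q=55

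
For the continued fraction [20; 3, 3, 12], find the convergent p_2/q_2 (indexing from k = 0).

Using pₖ = aₖpₖ₋₁ + pₖ₋₂, qₖ = aₖqₖ₋₁ + qₖ₋₂ (with p₋₁=1, p₋₂=0, q₋₁=0, q₋₂=1):
  k=0: a=20, p=20, q=1
  k=1: a=3, p=61, q=3
  k=2: a=3, p=203, q=10

203/10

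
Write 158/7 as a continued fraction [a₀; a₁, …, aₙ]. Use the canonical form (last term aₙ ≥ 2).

158 = 22·7 + 4
7 = 1·4 + 3
4 = 1·3 + 1
3 = 3·1 + 0  (stop)
So 158/7 = [22; 1, 1, 3].

[22; 1, 1, 3]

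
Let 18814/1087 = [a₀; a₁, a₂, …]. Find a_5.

18814 = 17·1087 + 335   →  a_0 = 17
1087 = 3·335 + 82   →  a_1 = 3
335 = 4·82 + 7   →  a_2 = 4
82 = 11·7 + 5   →  a_3 = 11
7 = 1·5 + 2   →  a_4 = 1
5 = 2·2 + 1   →  a_5 = 2

2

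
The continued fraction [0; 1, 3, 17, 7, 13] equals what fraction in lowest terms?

Fold from the inside: start with 13/1.
  7 + 1/13 = 92/13
  17 + 13/92 = 1577/92
  3 + 92/1577 = 4823/1577
  1 + 1577/4823 = 6400/4823
  0 + 4823/6400 = 4823/6400

4823/6400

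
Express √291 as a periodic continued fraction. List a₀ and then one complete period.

[17; 17, 34]

a₀ = ⌊√291⌋ = 17.
With m₀=0, d₀=1 and mₖ₊₁ = dₖaₖ − mₖ, dₖ₊₁ = (n − mₖ₊₁²)/dₖ, aₖ₊₁ = ⌊(a₀+mₖ₊₁)/dₖ₊₁⌋:
  k=1: m=17, d=2, a=17
  k=2: m=17, d=1, a=34
d=1 and a=2a₀=34 at k=2, so the next step gives (m, d) = (17, 2) again — its k=1 value — and the period has length 2.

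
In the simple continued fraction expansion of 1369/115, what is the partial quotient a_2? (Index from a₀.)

9

1369 = 11·115 + 104   →  a_0 = 11
115 = 1·104 + 11   →  a_1 = 1
104 = 9·11 + 5   →  a_2 = 9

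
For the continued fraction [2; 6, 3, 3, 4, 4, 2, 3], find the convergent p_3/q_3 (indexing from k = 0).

136/63

Using pₖ = aₖpₖ₋₁ + pₖ₋₂, qₖ = aₖqₖ₋₁ + qₖ₋₂ (with p₋₁=1, p₋₂=0, q₋₁=0, q₋₂=1):
  k=0: a=2, p=2, q=1
  k=1: a=6, p=13, q=6
  k=2: a=3, p=41, q=19
  k=3: a=3, p=136, q=63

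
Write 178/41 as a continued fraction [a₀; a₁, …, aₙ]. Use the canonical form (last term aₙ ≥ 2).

[4; 2, 1, 13]

178 = 4*41 + 14
41 = 2*14 + 13
14 = 1*13 + 1
13 = 13*1 + 0  (stop)
So 178/41 = [4; 2, 1, 13].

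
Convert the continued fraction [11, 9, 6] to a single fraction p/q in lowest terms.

Using pₖ = aₖpₖ₋₁ + pₖ₋₂ and qₖ = aₖqₖ₋₁ + qₖ₋₂:
  k=0: a=11, p=11, q=1
  k=1: a=9, p=100, q=9
  k=2: a=6, p=611, q=55

611/55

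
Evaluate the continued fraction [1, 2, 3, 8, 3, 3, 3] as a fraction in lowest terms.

2839/1984

Using pₖ = aₖpₖ₋₁ + pₖ₋₂ and qₖ = aₖqₖ₋₁ + qₖ₋₂:
  k=0: a=1, p=1, q=1
  k=1: a=2, p=3, q=2
  k=2: a=3, p=10, q=7
  k=3: a=8, p=83, q=58
  k=4: a=3, p=259, q=181
  k=5: a=3, p=860, q=601
  k=6: a=3, p=2839, q=1984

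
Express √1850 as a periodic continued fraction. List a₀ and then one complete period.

[43; 86]

a₀ = ⌊√1850⌋ = 43.
With m₀=0, d₀=1 and mₖ₊₁ = dₖaₖ − mₖ, dₖ₊₁ = (n − mₖ₊₁²)/dₖ, aₖ₊₁ = ⌊(a₀+mₖ₊₁)/dₖ₊₁⌋:
  k=1: m=43, d=1, a=86
d=1 and a=2a₀=86 at k=1, so the next step gives (m, d) = (43, 1) again — its k=1 value — and the period has length 1.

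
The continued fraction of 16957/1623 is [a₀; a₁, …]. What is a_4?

16957 = 10·1623 + 727   →  a_0 = 10
1623 = 2·727 + 169   →  a_1 = 2
727 = 4·169 + 51   →  a_2 = 4
169 = 3·51 + 16   →  a_3 = 3
51 = 3·16 + 3   →  a_4 = 3

3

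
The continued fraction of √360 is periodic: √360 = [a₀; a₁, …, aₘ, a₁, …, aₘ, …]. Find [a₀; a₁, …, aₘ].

[18; 1, 36]

a₀ = ⌊√360⌋ = 18.
With m₀=0, d₀=1 and mₖ₊₁ = dₖaₖ − mₖ, dₖ₊₁ = (n − mₖ₊₁²)/dₖ, aₖ₊₁ = ⌊(a₀+mₖ₊₁)/dₖ₊₁⌋:
  k=1: m=18, d=36, a=1
  k=2: m=18, d=1, a=36
d=1 and a=2a₀=36 at k=2, so the next step gives (m, d) = (18, 36) again — its k=1 value — and the period has length 2.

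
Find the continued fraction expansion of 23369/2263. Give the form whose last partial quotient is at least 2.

[10; 3, 16, 15, 3]

23369 = 10×2263 + 739
2263 = 3×739 + 46
739 = 16×46 + 3
46 = 15×3 + 1
3 = 3×1 + 0  (stop)
So 23369/2263 = [10; 3, 16, 15, 3].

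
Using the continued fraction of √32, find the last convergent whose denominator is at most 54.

198/35

√32 = [5; 1, 1, 1, 10, …] (period length 4).
Convergents:
  p_0/q_0 = 5/1
  p_1/q_1 = 6/1
  p_2/q_2 = 11/2
  p_3/q_3 = 17/3
  p_4/q_4 = 181/32
  p_5/q_5 = 198/35
  p_6/q_6 = 379/67
q_5 = 35 ≤ 54 < 67 = q_6, so the answer is 198/35.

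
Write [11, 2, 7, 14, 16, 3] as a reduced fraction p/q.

Fold from the inside: start with 3/1.
  16 + 1/3 = 49/3
  14 + 3/49 = 689/49
  7 + 49/689 = 4872/689
  2 + 689/4872 = 10433/4872
  11 + 4872/10433 = 119635/10433

119635/10433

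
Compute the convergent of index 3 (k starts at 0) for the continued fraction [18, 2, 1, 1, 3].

92/5

Using pₖ = aₖpₖ₋₁ + pₖ₋₂, qₖ = aₖqₖ₋₁ + qₖ₋₂ (with p₋₁=1, p₋₂=0, q₋₁=0, q₋₂=1):
  k=0: a=18, p=18, q=1
  k=1: a=2, p=37, q=2
  k=2: a=1, p=55, q=3
  k=3: a=1, p=92, q=5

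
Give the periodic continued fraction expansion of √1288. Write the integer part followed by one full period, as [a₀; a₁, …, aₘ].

[35; 1, 7, 1, 70]

a₀ = ⌊√1288⌋ = 35.
With m₀=0, d₀=1 and mₖ₊₁ = dₖaₖ − mₖ, dₖ₊₁ = (n − mₖ₊₁²)/dₖ, aₖ₊₁ = ⌊(a₀+mₖ₊₁)/dₖ₊₁⌋:
  k=1: m=35, d=63, a=1
  k=2: m=28, d=8, a=7
  k=3: m=28, d=63, a=1
  k=4: m=35, d=1, a=70
d=1 and a=2a₀=70 at k=4, so the next step gives (m, d) = (35, 63) again — its k=1 value — and the period has length 4.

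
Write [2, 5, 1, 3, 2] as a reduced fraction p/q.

Fold from the inside: start with 2/1.
  3 + 1/2 = 7/2
  1 + 2/7 = 9/7
  5 + 7/9 = 52/9
  2 + 9/52 = 113/52

113/52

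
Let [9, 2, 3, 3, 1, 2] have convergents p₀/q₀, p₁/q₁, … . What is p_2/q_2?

Using pₖ = aₖpₖ₋₁ + pₖ₋₂, qₖ = aₖqₖ₋₁ + qₖ₋₂ (with p₋₁=1, p₋₂=0, q₋₁=0, q₋₂=1):
  k=0: a=9, p=9, q=1
  k=1: a=2, p=19, q=2
  k=2: a=3, p=66, q=7

66/7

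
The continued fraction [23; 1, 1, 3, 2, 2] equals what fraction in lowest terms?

Fold from the inside: start with 2/1.
  2 + 1/2 = 5/2
  3 + 2/5 = 17/5
  1 + 5/17 = 22/17
  1 + 17/22 = 39/22
  23 + 22/39 = 919/39

919/39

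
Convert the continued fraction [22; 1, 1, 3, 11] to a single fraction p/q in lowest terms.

1783/79

Fold from the inside: start with 11/1.
  3 + 1/11 = 34/11
  1 + 11/34 = 45/34
  1 + 34/45 = 79/45
  22 + 45/79 = 1783/79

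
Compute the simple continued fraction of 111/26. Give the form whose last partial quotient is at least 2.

111 = 4×26 + 7
26 = 3×7 + 5
7 = 1×5 + 2
5 = 2×2 + 1
2 = 2×1 + 0  (stop)
So 111/26 = [4; 3, 1, 2, 2].

[4; 3, 1, 2, 2]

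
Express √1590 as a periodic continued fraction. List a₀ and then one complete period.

[39; 1, 6, 1, 78]

a₀ = ⌊√1590⌋ = 39.
With m₀=0, d₀=1 and mₖ₊₁ = dₖaₖ − mₖ, dₖ₊₁ = (n − mₖ₊₁²)/dₖ, aₖ₊₁ = ⌊(a₀+mₖ₊₁)/dₖ₊₁⌋:
  k=1: m=39, d=69, a=1
  k=2: m=30, d=10, a=6
  k=3: m=30, d=69, a=1
  k=4: m=39, d=1, a=78
d=1 and a=2a₀=78 at k=4, so the next step gives (m, d) = (39, 69) again — its k=1 value — and the period has length 4.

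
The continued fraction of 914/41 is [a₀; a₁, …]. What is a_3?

914 = 22·41 + 12   →  a_0 = 22
41 = 3·12 + 5   →  a_1 = 3
12 = 2·5 + 2   →  a_2 = 2
5 = 2·2 + 1   →  a_3 = 2

2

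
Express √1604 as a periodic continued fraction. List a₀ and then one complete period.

a₀ = ⌊√1604⌋ = 40.
With m₀=0, d₀=1 and mₖ₊₁ = dₖaₖ − mₖ, dₖ₊₁ = (n − mₖ₊₁²)/dₖ, aₖ₊₁ = ⌊(a₀+mₖ₊₁)/dₖ₊₁⌋:
  k=1: m=40, d=4, a=20
  k=2: m=40, d=1, a=80
d=1 and a=2a₀=80 at k=2, so the next step gives (m, d) = (40, 4) again — its k=1 value — and the period has length 2.

[40; 20, 80]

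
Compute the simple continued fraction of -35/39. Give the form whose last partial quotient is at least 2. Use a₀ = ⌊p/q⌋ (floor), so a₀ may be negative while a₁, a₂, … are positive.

-35 = -1×39 + 4
39 = 9×4 + 3
4 = 1×3 + 1
3 = 3×1 + 0  (stop)
So -35/39 = [-1; 9, 1, 3].

[-1; 9, 1, 3]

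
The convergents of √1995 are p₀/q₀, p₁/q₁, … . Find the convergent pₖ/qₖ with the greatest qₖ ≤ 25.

134/3

√1995 = [44; 1, 1, 1, 88, …] (period length 4).
Convergents:
  p_0/q_0 = 44/1
  p_1/q_1 = 45/1
  p_2/q_2 = 89/2
  p_3/q_3 = 134/3
  p_4/q_4 = 11881/266
q_3 = 3 ≤ 25 < 266 = q_4, so the answer is 134/3.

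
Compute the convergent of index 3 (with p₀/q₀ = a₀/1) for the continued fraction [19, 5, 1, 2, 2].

326/17

Using pₖ = aₖpₖ₋₁ + pₖ₋₂, qₖ = aₖqₖ₋₁ + qₖ₋₂ (with p₋₁=1, p₋₂=0, q₋₁=0, q₋₂=1):
  k=0: a=19, p=19, q=1
  k=1: a=5, p=96, q=5
  k=2: a=1, p=115, q=6
  k=3: a=2, p=326, q=17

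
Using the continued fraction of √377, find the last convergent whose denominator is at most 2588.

√377 = [19; 2, 2, 2, 38, …] (period length 4).
Convergents:
  p_0/q_0 = 19/1
  p_1/q_1 = 39/2
  p_2/q_2 = 97/5
  p_3/q_3 = 233/12
  p_4/q_4 = 8951/461
  p_5/q_5 = 18135/934
  p_6/q_6 = 45221/2329
  p_7/q_7 = 108577/5592
q_6 = 2329 ≤ 2588 < 5592 = q_7, so the answer is 45221/2329.

45221/2329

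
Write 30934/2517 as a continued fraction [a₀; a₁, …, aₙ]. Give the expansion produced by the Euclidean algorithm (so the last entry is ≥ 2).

[12; 3, 2, 4, 3, 3, 3, 2]

30934 = 12×2517 + 730
2517 = 3×730 + 327
730 = 2×327 + 76
327 = 4×76 + 23
76 = 3×23 + 7
23 = 3×7 + 2
7 = 3×2 + 1
2 = 2×1 + 0  (stop)
So 30934/2517 = [12; 3, 2, 4, 3, 3, 3, 2].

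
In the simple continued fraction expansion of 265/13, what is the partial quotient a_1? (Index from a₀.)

2

265 = 20·13 + 5   →  a_0 = 20
13 = 2·5 + 3   →  a_1 = 2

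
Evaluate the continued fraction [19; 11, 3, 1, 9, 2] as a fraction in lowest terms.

Fold from the inside: start with 2/1.
  9 + 1/2 = 19/2
  1 + 2/19 = 21/19
  3 + 19/21 = 82/21
  11 + 21/82 = 923/82
  19 + 82/923 = 17619/923

17619/923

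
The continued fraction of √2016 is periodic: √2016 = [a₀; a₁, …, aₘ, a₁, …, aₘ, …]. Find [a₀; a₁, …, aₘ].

[44; 1, 8, 1, 88]

a₀ = ⌊√2016⌋ = 44.
With m₀=0, d₀=1 and mₖ₊₁ = dₖaₖ − mₖ, dₖ₊₁ = (n − mₖ₊₁²)/dₖ, aₖ₊₁ = ⌊(a₀+mₖ₊₁)/dₖ₊₁⌋:
  k=1: m=44, d=80, a=1
  k=2: m=36, d=9, a=8
  k=3: m=36, d=80, a=1
  k=4: m=44, d=1, a=88
d=1 and a=2a₀=88 at k=4, so the next step gives (m, d) = (44, 80) again — its k=1 value — and the period has length 4.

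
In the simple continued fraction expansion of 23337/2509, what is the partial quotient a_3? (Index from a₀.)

7

23337 = 9·2509 + 756   →  a_0 = 9
2509 = 3·756 + 241   →  a_1 = 3
756 = 3·241 + 33   →  a_2 = 3
241 = 7·33 + 10   →  a_3 = 7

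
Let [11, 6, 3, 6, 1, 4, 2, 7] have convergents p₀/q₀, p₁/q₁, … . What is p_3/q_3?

Using pₖ = aₖpₖ₋₁ + pₖ₋₂, qₖ = aₖqₖ₋₁ + qₖ₋₂ (with p₋₁=1, p₋₂=0, q₋₁=0, q₋₂=1):
  k=0: a=11, p=11, q=1
  k=1: a=6, p=67, q=6
  k=2: a=3, p=212, q=19
  k=3: a=6, p=1339, q=120

1339/120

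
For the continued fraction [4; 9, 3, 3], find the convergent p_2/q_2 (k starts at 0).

115/28

Using pₖ = aₖpₖ₋₁ + pₖ₋₂, qₖ = aₖqₖ₋₁ + qₖ₋₂ (with p₋₁=1, p₋₂=0, q₋₁=0, q₋₂=1):
  k=0: a=4, p=4, q=1
  k=1: a=9, p=37, q=9
  k=2: a=3, p=115, q=28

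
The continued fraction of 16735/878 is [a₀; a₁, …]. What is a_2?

16735 = 19·878 + 53   →  a_0 = 19
878 = 16·53 + 30   →  a_1 = 16
53 = 1·30 + 23   →  a_2 = 1

1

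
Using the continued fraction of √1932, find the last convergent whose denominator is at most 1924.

√1932 = [43; 1, 20, 1, 86, …] (period length 4).
Convergents:
  p_0/q_0 = 43/1
  p_1/q_1 = 44/1
  p_2/q_2 = 923/21
  p_3/q_3 = 967/22
  p_4/q_4 = 84085/1913
  p_5/q_5 = 85052/1935
q_4 = 1913 ≤ 1924 < 1935 = q_5, so the answer is 84085/1913.

84085/1913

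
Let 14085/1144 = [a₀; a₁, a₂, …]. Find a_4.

8

14085 = 12·1144 + 357   →  a_0 = 12
1144 = 3·357 + 73   →  a_1 = 3
357 = 4·73 + 65   →  a_2 = 4
73 = 1·65 + 8   →  a_3 = 1
65 = 8·8 + 1   →  a_4 = 8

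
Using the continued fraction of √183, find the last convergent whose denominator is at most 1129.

13406/991

√183 = [13; 1, 1, 8, 1, 1, 26, …] (period length 6).
Convergents:
  p_0/q_0 = 13/1
  p_1/q_1 = 14/1
  p_2/q_2 = 27/2
  p_3/q_3 = 230/17
  p_4/q_4 = 257/19
  p_5/q_5 = 487/36
  p_6/q_6 = 12919/955
  p_7/q_7 = 13406/991
  p_8/q_8 = 26325/1946
q_7 = 991 ≤ 1129 < 1946 = q_8, so the answer is 13406/991.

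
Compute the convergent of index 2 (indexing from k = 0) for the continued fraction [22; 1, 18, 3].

Using pₖ = aₖpₖ₋₁ + pₖ₋₂, qₖ = aₖqₖ₋₁ + qₖ₋₂ (with p₋₁=1, p₋₂=0, q₋₁=0, q₋₂=1):
  k=0: a=22, p=22, q=1
  k=1: a=1, p=23, q=1
  k=2: a=18, p=436, q=19

436/19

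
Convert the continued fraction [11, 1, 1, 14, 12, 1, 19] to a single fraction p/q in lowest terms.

86966/7551

Using pₖ = aₖpₖ₋₁ + pₖ₋₂ and qₖ = aₖqₖ₋₁ + qₖ₋₂:
  k=0: a=11, p=11, q=1
  k=1: a=1, p=12, q=1
  k=2: a=1, p=23, q=2
  k=3: a=14, p=334, q=29
  k=4: a=12, p=4031, q=350
  k=5: a=1, p=4365, q=379
  k=6: a=19, p=86966, q=7551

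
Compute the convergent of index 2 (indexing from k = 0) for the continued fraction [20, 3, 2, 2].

142/7

Using pₖ = aₖpₖ₋₁ + pₖ₋₂, qₖ = aₖqₖ₋₁ + qₖ₋₂ (with p₋₁=1, p₋₂=0, q₋₁=0, q₋₂=1):
  k=0: a=20, p=20, q=1
  k=1: a=3, p=61, q=3
  k=2: a=2, p=142, q=7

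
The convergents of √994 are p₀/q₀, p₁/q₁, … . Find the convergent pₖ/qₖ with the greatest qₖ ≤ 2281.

√994 = [31; 1, 1, 8, 1, 1, 62, …] (period length 6).
Convergents:
  p_0/q_0 = 31/1
  p_1/q_1 = 32/1
  p_2/q_2 = 63/2
  p_3/q_3 = 536/17
  p_4/q_4 = 599/19
  p_5/q_5 = 1135/36
  p_6/q_6 = 70969/2251
  p_7/q_7 = 72104/2287
q_6 = 2251 ≤ 2281 < 2287 = q_7, so the answer is 70969/2251.

70969/2251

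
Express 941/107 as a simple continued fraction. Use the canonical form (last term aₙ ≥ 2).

941 = 8*107 + 85
107 = 1*85 + 22
85 = 3*22 + 19
22 = 1*19 + 3
19 = 6*3 + 1
3 = 3*1 + 0  (stop)
So 941/107 = [8; 1, 3, 1, 6, 3].

[8; 1, 3, 1, 6, 3]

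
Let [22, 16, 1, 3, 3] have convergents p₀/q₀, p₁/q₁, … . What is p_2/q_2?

Using pₖ = aₖpₖ₋₁ + pₖ₋₂, qₖ = aₖqₖ₋₁ + qₖ₋₂ (with p₋₁=1, p₋₂=0, q₋₁=0, q₋₂=1):
  k=0: a=22, p=22, q=1
  k=1: a=16, p=353, q=16
  k=2: a=1, p=375, q=17

375/17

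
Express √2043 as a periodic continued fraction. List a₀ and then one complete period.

a₀ = ⌊√2043⌋ = 45.
With m₀=0, d₀=1 and mₖ₊₁ = dₖaₖ − mₖ, dₖ₊₁ = (n − mₖ₊₁²)/dₖ, aₖ₊₁ = ⌊(a₀+mₖ₊₁)/dₖ₊₁⌋:
  k=1: m=45, d=18, a=5
  k=2: m=45, d=1, a=90
d=1 and a=2a₀=90 at k=2, so the next step gives (m, d) = (45, 18) again — its k=1 value — and the period has length 2.

[45; 5, 90]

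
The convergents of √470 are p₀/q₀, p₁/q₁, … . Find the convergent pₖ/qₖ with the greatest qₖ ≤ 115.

√470 = [21; 1, 2, 8, 2, 1, 42, …] (period length 6).
Convergents:
  p_0/q_0 = 21/1
  p_1/q_1 = 22/1
  p_2/q_2 = 65/3
  p_3/q_3 = 542/25
  p_4/q_4 = 1149/53
  p_5/q_5 = 1691/78
  p_6/q_6 = 72171/3329
q_5 = 78 ≤ 115 < 3329 = q_6, so the answer is 1691/78.

1691/78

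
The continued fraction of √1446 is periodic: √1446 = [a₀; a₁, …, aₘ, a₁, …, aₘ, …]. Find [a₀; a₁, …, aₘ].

a₀ = ⌊√1446⌋ = 38.
With m₀=0, d₀=1 and mₖ₊₁ = dₖaₖ − mₖ, dₖ₊₁ = (n − mₖ₊₁²)/dₖ, aₖ₊₁ = ⌊(a₀+mₖ₊₁)/dₖ₊₁⌋:
  k=1: m=38, d=2, a=38
  k=2: m=38, d=1, a=76
d=1 and a=2a₀=76 at k=2, so the next step gives (m, d) = (38, 2) again — its k=1 value — and the period has length 2.

[38; 38, 76]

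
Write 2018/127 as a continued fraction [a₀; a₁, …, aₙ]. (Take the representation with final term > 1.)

[15; 1, 8, 14]

2018 = 15·127 + 113
127 = 1·113 + 14
113 = 8·14 + 1
14 = 14·1 + 0  (stop)
So 2018/127 = [15; 1, 8, 14].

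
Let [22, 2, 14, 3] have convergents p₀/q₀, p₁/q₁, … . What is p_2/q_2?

652/29

Using pₖ = aₖpₖ₋₁ + pₖ₋₂, qₖ = aₖqₖ₋₁ + qₖ₋₂ (with p₋₁=1, p₋₂=0, q₋₁=0, q₋₂=1):
  k=0: a=22, p=22, q=1
  k=1: a=2, p=45, q=2
  k=2: a=14, p=652, q=29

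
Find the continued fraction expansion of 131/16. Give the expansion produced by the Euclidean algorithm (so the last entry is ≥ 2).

[8; 5, 3]

131 = 8×16 + 3
16 = 5×3 + 1
3 = 3×1 + 0  (stop)
So 131/16 = [8; 5, 3].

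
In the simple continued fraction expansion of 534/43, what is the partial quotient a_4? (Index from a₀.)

534 = 12·43 + 18   →  a_0 = 12
43 = 2·18 + 7   →  a_1 = 2
18 = 2·7 + 4   →  a_2 = 2
7 = 1·4 + 3   →  a_3 = 1
4 = 1·3 + 1   →  a_4 = 1

1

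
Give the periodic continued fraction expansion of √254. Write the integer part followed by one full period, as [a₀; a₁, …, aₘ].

a₀ = ⌊√254⌋ = 15.
With m₀=0, d₀=1 and mₖ₊₁ = dₖaₖ − mₖ, dₖ₊₁ = (n − mₖ₊₁²)/dₖ, aₖ₊₁ = ⌊(a₀+mₖ₊₁)/dₖ₊₁⌋:
  k=1: m=15, d=29, a=1
  k=2: m=14, d=2, a=14
  k=3: m=14, d=29, a=1
  k=4: m=15, d=1, a=30
d=1 and a=2a₀=30 at k=4, so the next step gives (m, d) = (15, 29) again — its k=1 value — and the period has length 4.

[15; 1, 14, 1, 30]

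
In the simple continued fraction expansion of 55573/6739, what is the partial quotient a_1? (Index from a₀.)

4

55573 = 8·6739 + 1661   →  a_0 = 8
6739 = 4·1661 + 95   →  a_1 = 4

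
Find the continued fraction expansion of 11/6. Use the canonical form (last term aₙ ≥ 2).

11 = 1*6 + 5
6 = 1*5 + 1
5 = 5*1 + 0  (stop)
So 11/6 = [1; 1, 5].

[1; 1, 5]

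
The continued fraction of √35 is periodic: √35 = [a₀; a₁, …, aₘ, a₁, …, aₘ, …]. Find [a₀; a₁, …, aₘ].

a₀ = ⌊√35⌋ = 5.
With m₀=0, d₀=1 and mₖ₊₁ = dₖaₖ − mₖ, dₖ₊₁ = (n − mₖ₊₁²)/dₖ, aₖ₊₁ = ⌊(a₀+mₖ₊₁)/dₖ₊₁⌋:
  k=1: m=5, d=10, a=1
  k=2: m=5, d=1, a=10
d=1 and a=2a₀=10 at k=2, so the next step gives (m, d) = (5, 10) again — its k=1 value — and the period has length 2.

[5; 1, 10]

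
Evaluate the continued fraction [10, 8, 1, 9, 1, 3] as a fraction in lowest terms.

Using pₖ = aₖpₖ₋₁ + pₖ₋₂ and qₖ = aₖqₖ₋₁ + qₖ₋₂:
  k=0: a=10, p=10, q=1
  k=1: a=8, p=81, q=8
  k=2: a=1, p=91, q=9
  k=3: a=9, p=900, q=89
  k=4: a=1, p=991, q=98
  k=5: a=3, p=3873, q=383

3873/383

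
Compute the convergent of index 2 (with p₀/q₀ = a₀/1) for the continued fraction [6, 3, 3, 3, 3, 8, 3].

Using pₖ = aₖpₖ₋₁ + pₖ₋₂, qₖ = aₖqₖ₋₁ + qₖ₋₂ (with p₋₁=1, p₋₂=0, q₋₁=0, q₋₂=1):
  k=0: a=6, p=6, q=1
  k=1: a=3, p=19, q=3
  k=2: a=3, p=63, q=10

63/10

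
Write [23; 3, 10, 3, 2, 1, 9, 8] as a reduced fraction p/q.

584728/25071

Using pₖ = aₖpₖ₋₁ + pₖ₋₂ and qₖ = aₖqₖ₋₁ + qₖ₋₂:
  k=0: a=23, p=23, q=1
  k=1: a=3, p=70, q=3
  k=2: a=10, p=723, q=31
  k=3: a=3, p=2239, q=96
  k=4: a=2, p=5201, q=223
  k=5: a=1, p=7440, q=319
  k=6: a=9, p=72161, q=3094
  k=7: a=8, p=584728, q=25071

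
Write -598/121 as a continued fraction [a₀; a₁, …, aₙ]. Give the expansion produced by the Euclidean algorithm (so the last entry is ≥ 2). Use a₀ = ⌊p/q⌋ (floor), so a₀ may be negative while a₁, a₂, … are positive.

-598 = -5×121 + 7
121 = 17×7 + 2
7 = 3×2 + 1
2 = 2×1 + 0  (stop)
So -598/121 = [-5; 17, 3, 2].

[-5; 17, 3, 2]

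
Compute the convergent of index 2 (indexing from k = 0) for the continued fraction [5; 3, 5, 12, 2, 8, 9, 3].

Using pₖ = aₖpₖ₋₁ + pₖ₋₂, qₖ = aₖqₖ₋₁ + qₖ₋₂ (with p₋₁=1, p₋₂=0, q₋₁=0, q₋₂=1):
  k=0: a=5, p=5, q=1
  k=1: a=3, p=16, q=3
  k=2: a=5, p=85, q=16

85/16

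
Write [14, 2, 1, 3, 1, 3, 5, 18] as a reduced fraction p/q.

Fold from the inside: start with 18/1.
  5 + 1/18 = 91/18
  3 + 18/91 = 291/91
  1 + 91/291 = 382/291
  3 + 291/382 = 1437/382
  1 + 382/1437 = 1819/1437
  2 + 1437/1819 = 5075/1819
  14 + 1819/5075 = 72869/5075

72869/5075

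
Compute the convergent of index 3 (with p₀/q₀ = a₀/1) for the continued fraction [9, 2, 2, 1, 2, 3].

Using pₖ = aₖpₖ₋₁ + pₖ₋₂, qₖ = aₖqₖ₋₁ + qₖ₋₂ (with p₋₁=1, p₋₂=0, q₋₁=0, q₋₂=1):
  k=0: a=9, p=9, q=1
  k=1: a=2, p=19, q=2
  k=2: a=2, p=47, q=5
  k=3: a=1, p=66, q=7

66/7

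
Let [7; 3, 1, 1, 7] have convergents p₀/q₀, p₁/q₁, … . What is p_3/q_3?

Using pₖ = aₖpₖ₋₁ + pₖ₋₂, qₖ = aₖqₖ₋₁ + qₖ₋₂ (with p₋₁=1, p₋₂=0, q₋₁=0, q₋₂=1):
  k=0: a=7, p=7, q=1
  k=1: a=3, p=22, q=3
  k=2: a=1, p=29, q=4
  k=3: a=1, p=51, q=7

51/7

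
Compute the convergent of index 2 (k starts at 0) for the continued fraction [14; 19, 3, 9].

815/58

Using pₖ = aₖpₖ₋₁ + pₖ₋₂, qₖ = aₖqₖ₋₁ + qₖ₋₂ (with p₋₁=1, p₋₂=0, q₋₁=0, q₋₂=1):
  k=0: a=14, p=14, q=1
  k=1: a=19, p=267, q=19
  k=2: a=3, p=815, q=58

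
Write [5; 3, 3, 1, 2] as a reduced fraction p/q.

Using pₖ = aₖpₖ₋₁ + pₖ₋₂ and qₖ = aₖqₖ₋₁ + qₖ₋₂:
  k=0: a=5, p=5, q=1
  k=1: a=3, p=16, q=3
  k=2: a=3, p=53, q=10
  k=3: a=1, p=69, q=13
  k=4: a=2, p=191, q=36

191/36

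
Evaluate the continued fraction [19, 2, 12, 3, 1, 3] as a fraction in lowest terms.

7461/383

Fold from the inside: start with 3/1.
  1 + 1/3 = 4/3
  3 + 3/4 = 15/4
  12 + 4/15 = 184/15
  2 + 15/184 = 383/184
  19 + 184/383 = 7461/383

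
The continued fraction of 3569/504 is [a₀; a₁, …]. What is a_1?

3569 = 7·504 + 41   →  a_0 = 7
504 = 12·41 + 12   →  a_1 = 12

12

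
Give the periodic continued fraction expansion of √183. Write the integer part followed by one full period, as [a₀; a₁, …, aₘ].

[13; 1, 1, 8, 1, 1, 26]

a₀ = ⌊√183⌋ = 13.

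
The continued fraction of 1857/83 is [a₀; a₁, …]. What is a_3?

1857 = 22·83 + 31   →  a_0 = 22
83 = 2·31 + 21   →  a_1 = 2
31 = 1·21 + 10   →  a_2 = 1
21 = 2·10 + 1   →  a_3 = 2

2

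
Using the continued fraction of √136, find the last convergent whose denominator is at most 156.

√136 = [11; 1, 1, 1, 22, …] (period length 4).
Convergents:
  p_0/q_0 = 11/1
  p_1/q_1 = 12/1
  p_2/q_2 = 23/2
  p_3/q_3 = 35/3
  p_4/q_4 = 793/68
  p_5/q_5 = 828/71
  p_6/q_6 = 1621/139
  p_7/q_7 = 2449/210
q_6 = 139 ≤ 156 < 210 = q_7, so the answer is 1621/139.

1621/139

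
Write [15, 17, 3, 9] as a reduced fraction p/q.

7303/485

Using pₖ = aₖpₖ₋₁ + pₖ₋₂ and qₖ = aₖqₖ₋₁ + qₖ₋₂:
  k=0: a=15, p=15, q=1
  k=1: a=17, p=256, q=17
  k=2: a=3, p=783, q=52
  k=3: a=9, p=7303, q=485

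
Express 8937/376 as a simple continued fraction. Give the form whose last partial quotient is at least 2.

8937 = 23·376 + 289
376 = 1·289 + 87
289 = 3·87 + 28
87 = 3·28 + 3
28 = 9·3 + 1
3 = 3·1 + 0  (stop)
So 8937/376 = [23; 1, 3, 3, 9, 3].

[23; 1, 3, 3, 9, 3]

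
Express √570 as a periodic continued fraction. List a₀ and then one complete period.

a₀ = ⌊√570⌋ = 23.
With m₀=0, d₀=1 and mₖ₊₁ = dₖaₖ − mₖ, dₖ₊₁ = (n − mₖ₊₁²)/dₖ, aₖ₊₁ = ⌊(a₀+mₖ₊₁)/dₖ₊₁⌋:
  k=1: m=23, d=41, a=1
  k=2: m=18, d=6, a=6
  k=3: m=18, d=41, a=1
  k=4: m=23, d=1, a=46
d=1 and a=2a₀=46 at k=4, so the next step gives (m, d) = (23, 41) again — its k=1 value — and the period has length 4.

[23; 1, 6, 1, 46]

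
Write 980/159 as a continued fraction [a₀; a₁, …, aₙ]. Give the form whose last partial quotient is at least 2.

[6; 6, 8, 1, 2]

980 = 6·159 + 26
159 = 6·26 + 3
26 = 8·3 + 2
3 = 1·2 + 1
2 = 2·1 + 0  (stop)
So 980/159 = [6; 6, 8, 1, 2].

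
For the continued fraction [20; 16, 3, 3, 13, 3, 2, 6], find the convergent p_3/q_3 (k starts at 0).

Using pₖ = aₖpₖ₋₁ + pₖ₋₂, qₖ = aₖqₖ₋₁ + qₖ₋₂ (with p₋₁=1, p₋₂=0, q₋₁=0, q₋₂=1):
  k=0: a=20, p=20, q=1
  k=1: a=16, p=321, q=16
  k=2: a=3, p=983, q=49
  k=3: a=3, p=3270, q=163

3270/163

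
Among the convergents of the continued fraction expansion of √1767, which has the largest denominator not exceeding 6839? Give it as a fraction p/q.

98910/2353

√1767 = [42; 28, 84, …] (period length 2).
Convergents:
  p_0/q_0 = 42/1
  p_1/q_1 = 1177/28
  p_2/q_2 = 98910/2353
  p_3/q_3 = 2770657/65912
q_2 = 2353 ≤ 6839 < 65912 = q_3, so the answer is 98910/2353.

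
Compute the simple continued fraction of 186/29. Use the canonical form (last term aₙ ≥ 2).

186 = 6×29 + 12
29 = 2×12 + 5
12 = 2×5 + 2
5 = 2×2 + 1
2 = 2×1 + 0  (stop)
So 186/29 = [6; 2, 2, 2, 2].

[6; 2, 2, 2, 2]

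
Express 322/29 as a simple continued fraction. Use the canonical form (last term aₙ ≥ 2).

[11; 9, 1, 2]

322 = 11·29 + 3
29 = 9·3 + 2
3 = 1·2 + 1
2 = 2·1 + 0  (stop)
So 322/29 = [11; 9, 1, 2].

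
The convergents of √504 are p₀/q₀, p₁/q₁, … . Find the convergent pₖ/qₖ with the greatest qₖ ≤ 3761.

√504 = [22; 2, 4, 2, 44, …] (period length 4).
Convergents:
  p_0/q_0 = 22/1
  p_1/q_1 = 45/2
  p_2/q_2 = 202/9
  p_3/q_3 = 449/20
  p_4/q_4 = 19958/889
  p_5/q_5 = 40365/1798
  p_6/q_6 = 181418/8081
q_5 = 1798 ≤ 3761 < 8081 = q_6, so the answer is 40365/1798.

40365/1798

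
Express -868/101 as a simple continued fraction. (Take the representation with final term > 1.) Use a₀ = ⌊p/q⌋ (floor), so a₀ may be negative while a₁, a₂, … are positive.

-868 = -9*101 + 41
101 = 2*41 + 19
41 = 2*19 + 3
19 = 6*3 + 1
3 = 3*1 + 0  (stop)
So -868/101 = [-9; 2, 2, 6, 3].

[-9; 2, 2, 6, 3]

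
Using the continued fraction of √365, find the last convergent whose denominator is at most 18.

√365 = [19; 9, 1, 1, 9, 38, …] (period length 5).
Convergents:
  p_0/q_0 = 19/1
  p_1/q_1 = 172/9
  p_2/q_2 = 191/10
  p_3/q_3 = 363/19
q_2 = 10 ≤ 18 < 19 = q_3, so the answer is 191/10.

191/10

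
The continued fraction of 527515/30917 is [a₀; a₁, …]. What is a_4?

527515 = 17·30917 + 1926   →  a_0 = 17
30917 = 16·1926 + 101   →  a_1 = 16
1926 = 19·101 + 7   →  a_2 = 19
101 = 14·7 + 3   →  a_3 = 14
7 = 2·3 + 1   →  a_4 = 2

2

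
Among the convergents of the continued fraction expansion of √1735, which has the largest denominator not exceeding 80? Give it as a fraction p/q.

3124/75

√1735 = [41; 1, 1, 1, 7, 1, 1, 1, 82, …] (period length 8).
Convergents:
  p_0/q_0 = 41/1
  p_1/q_1 = 42/1
  p_2/q_2 = 83/2
  p_3/q_3 = 125/3
  p_4/q_4 = 958/23
  p_5/q_5 = 1083/26
  p_6/q_6 = 2041/49
  p_7/q_7 = 3124/75
  p_8/q_8 = 258209/6199
q_7 = 75 ≤ 80 < 6199 = q_8, so the answer is 3124/75.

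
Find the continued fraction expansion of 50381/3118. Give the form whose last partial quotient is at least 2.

[16; 6, 3, 12, 3, 4]

50381 = 16×3118 + 493
3118 = 6×493 + 160
493 = 3×160 + 13
160 = 12×13 + 4
13 = 3×4 + 1
4 = 4×1 + 0  (stop)
So 50381/3118 = [16; 6, 3, 12, 3, 4].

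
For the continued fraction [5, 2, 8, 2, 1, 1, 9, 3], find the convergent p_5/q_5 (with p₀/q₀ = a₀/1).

Using pₖ = aₖpₖ₋₁ + pₖ₋₂, qₖ = aₖqₖ₋₁ + qₖ₋₂ (with p₋₁=1, p₋₂=0, q₋₁=0, q₋₂=1):
  k=0: a=5, p=5, q=1
  k=1: a=2, p=11, q=2
  k=2: a=8, p=93, q=17
  k=3: a=2, p=197, q=36
  k=4: a=1, p=290, q=53
  k=5: a=1, p=487, q=89

487/89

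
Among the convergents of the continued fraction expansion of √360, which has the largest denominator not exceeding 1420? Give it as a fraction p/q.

26658/1405

√360 = [18; 1, 36, …] (period length 2).
Convergents:
  p_0/q_0 = 18/1
  p_1/q_1 = 19/1
  p_2/q_2 = 702/37
  p_3/q_3 = 721/38
  p_4/q_4 = 26658/1405
  p_5/q_5 = 27379/1443
q_4 = 1405 ≤ 1420 < 1443 = q_5, so the answer is 26658/1405.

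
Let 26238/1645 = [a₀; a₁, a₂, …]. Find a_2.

19

26238 = 15·1645 + 1563   →  a_0 = 15
1645 = 1·1563 + 82   →  a_1 = 1
1563 = 19·82 + 5   →  a_2 = 19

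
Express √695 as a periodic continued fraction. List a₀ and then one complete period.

[26; 2, 1, 3, 10, 3, 1, 2, 52]

a₀ = ⌊√695⌋ = 26.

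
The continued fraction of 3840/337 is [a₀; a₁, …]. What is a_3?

1

3840 = 11·337 + 133   →  a_0 = 11
337 = 2·133 + 71   →  a_1 = 2
133 = 1·71 + 62   →  a_2 = 1
71 = 1·62 + 9   →  a_3 = 1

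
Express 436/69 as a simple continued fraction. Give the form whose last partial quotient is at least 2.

436 = 6×69 + 22
69 = 3×22 + 3
22 = 7×3 + 1
3 = 3×1 + 0  (stop)
So 436/69 = [6; 3, 7, 3].

[6; 3, 7, 3]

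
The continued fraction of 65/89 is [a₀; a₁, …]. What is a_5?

65 = 0·89 + 65   →  a_0 = 0
89 = 1·65 + 24   →  a_1 = 1
65 = 2·24 + 17   →  a_2 = 2
24 = 1·17 + 7   →  a_3 = 1
17 = 2·7 + 3   →  a_4 = 2
7 = 2·3 + 1   →  a_5 = 2

2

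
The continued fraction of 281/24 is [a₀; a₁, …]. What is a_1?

281 = 11·24 + 17   →  a_0 = 11
24 = 1·17 + 7   →  a_1 = 1

1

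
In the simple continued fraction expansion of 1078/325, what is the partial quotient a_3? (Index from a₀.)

1078 = 3·325 + 103   →  a_0 = 3
325 = 3·103 + 16   →  a_1 = 3
103 = 6·16 + 7   →  a_2 = 6
16 = 2·7 + 2   →  a_3 = 2

2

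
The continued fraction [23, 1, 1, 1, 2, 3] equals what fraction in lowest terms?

Using pₖ = aₖpₖ₋₁ + pₖ₋₂ and qₖ = aₖqₖ₋₁ + qₖ₋₂:
  k=0: a=23, p=23, q=1
  k=1: a=1, p=24, q=1
  k=2: a=1, p=47, q=2
  k=3: a=1, p=71, q=3
  k=4: a=2, p=189, q=8
  k=5: a=3, p=638, q=27

638/27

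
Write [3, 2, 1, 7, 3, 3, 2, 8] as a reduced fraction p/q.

Using pₖ = aₖpₖ₋₁ + pₖ₋₂ and qₖ = aₖqₖ₋₁ + qₖ₋₂:
  k=0: a=3, p=3, q=1
  k=1: a=2, p=7, q=2
  k=2: a=1, p=10, q=3
  k=3: a=7, p=77, q=23
  k=4: a=3, p=241, q=72
  k=5: a=3, p=800, q=239
  k=6: a=2, p=1841, q=550
  k=7: a=8, p=15528, q=4639

15528/4639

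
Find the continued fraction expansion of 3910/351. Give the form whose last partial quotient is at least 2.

3910 = 11*351 + 49
351 = 7*49 + 8
49 = 6*8 + 1
8 = 8*1 + 0  (stop)
So 3910/351 = [11; 7, 6, 8].

[11; 7, 6, 8]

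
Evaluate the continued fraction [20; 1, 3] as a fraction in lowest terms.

83/4

Fold from the inside: start with 3/1.
  1 + 1/3 = 4/3
  20 + 3/4 = 83/4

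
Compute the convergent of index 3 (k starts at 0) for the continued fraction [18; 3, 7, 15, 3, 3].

Using pₖ = aₖpₖ₋₁ + pₖ₋₂, qₖ = aₖqₖ₋₁ + qₖ₋₂ (with p₋₁=1, p₋₂=0, q₋₁=0, q₋₂=1):
  k=0: a=18, p=18, q=1
  k=1: a=3, p=55, q=3
  k=2: a=7, p=403, q=22
  k=3: a=15, p=6100, q=333

6100/333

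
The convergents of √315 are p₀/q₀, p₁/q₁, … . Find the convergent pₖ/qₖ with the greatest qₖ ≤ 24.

71/4

√315 = [17; 1, 2, 1, 34, …] (period length 4).
Convergents:
  p_0/q_0 = 17/1
  p_1/q_1 = 18/1
  p_2/q_2 = 53/3
  p_3/q_3 = 71/4
  p_4/q_4 = 2467/139
q_3 = 4 ≤ 24 < 139 = q_4, so the answer is 71/4.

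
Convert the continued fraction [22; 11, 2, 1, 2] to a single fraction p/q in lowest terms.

2010/91

Using pₖ = aₖpₖ₋₁ + pₖ₋₂ and qₖ = aₖqₖ₋₁ + qₖ₋₂:
  k=0: a=22, p=22, q=1
  k=1: a=11, p=243, q=11
  k=2: a=2, p=508, q=23
  k=3: a=1, p=751, q=34
  k=4: a=2, p=2010, q=91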